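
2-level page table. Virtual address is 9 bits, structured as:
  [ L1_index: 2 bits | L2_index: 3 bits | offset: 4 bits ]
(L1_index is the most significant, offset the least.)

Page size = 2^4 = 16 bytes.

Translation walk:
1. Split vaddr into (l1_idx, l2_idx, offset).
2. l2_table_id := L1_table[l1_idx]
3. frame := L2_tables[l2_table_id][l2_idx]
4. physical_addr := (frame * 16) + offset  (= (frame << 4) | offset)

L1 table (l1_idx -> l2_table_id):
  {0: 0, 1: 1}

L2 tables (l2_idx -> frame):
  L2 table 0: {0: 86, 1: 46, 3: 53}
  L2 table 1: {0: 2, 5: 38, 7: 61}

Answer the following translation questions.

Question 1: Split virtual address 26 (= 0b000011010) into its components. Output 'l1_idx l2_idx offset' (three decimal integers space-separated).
vaddr = 26 = 0b000011010
  top 2 bits -> l1_idx = 0
  next 3 bits -> l2_idx = 1
  bottom 4 bits -> offset = 10

Answer: 0 1 10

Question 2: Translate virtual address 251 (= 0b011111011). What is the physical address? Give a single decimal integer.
Answer: 987

Derivation:
vaddr = 251 = 0b011111011
Split: l1_idx=1, l2_idx=7, offset=11
L1[1] = 1
L2[1][7] = 61
paddr = 61 * 16 + 11 = 987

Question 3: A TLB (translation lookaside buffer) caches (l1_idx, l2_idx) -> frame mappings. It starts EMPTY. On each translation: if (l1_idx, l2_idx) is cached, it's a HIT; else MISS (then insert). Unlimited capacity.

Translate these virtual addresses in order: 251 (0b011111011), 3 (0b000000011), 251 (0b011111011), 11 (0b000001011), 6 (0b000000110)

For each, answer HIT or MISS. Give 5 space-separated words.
Answer: MISS MISS HIT HIT HIT

Derivation:
vaddr=251: (1,7) not in TLB -> MISS, insert
vaddr=3: (0,0) not in TLB -> MISS, insert
vaddr=251: (1,7) in TLB -> HIT
vaddr=11: (0,0) in TLB -> HIT
vaddr=6: (0,0) in TLB -> HIT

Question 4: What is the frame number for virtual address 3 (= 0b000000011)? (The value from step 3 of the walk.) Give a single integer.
vaddr = 3: l1_idx=0, l2_idx=0
L1[0] = 0; L2[0][0] = 86

Answer: 86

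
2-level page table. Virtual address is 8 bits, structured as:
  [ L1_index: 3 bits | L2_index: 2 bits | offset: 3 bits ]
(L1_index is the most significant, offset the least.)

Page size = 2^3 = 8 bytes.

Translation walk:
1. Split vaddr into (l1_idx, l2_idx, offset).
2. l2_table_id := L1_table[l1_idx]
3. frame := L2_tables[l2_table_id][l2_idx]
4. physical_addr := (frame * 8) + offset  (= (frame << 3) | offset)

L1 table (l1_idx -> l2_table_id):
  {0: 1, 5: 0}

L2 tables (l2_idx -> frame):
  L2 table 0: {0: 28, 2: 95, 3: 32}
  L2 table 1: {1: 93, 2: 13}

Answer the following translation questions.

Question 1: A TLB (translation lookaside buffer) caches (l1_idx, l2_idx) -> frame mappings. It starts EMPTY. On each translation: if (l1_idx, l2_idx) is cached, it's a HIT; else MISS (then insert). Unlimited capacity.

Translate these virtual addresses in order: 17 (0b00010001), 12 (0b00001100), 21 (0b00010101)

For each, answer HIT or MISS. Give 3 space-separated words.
Answer: MISS MISS HIT

Derivation:
vaddr=17: (0,2) not in TLB -> MISS, insert
vaddr=12: (0,1) not in TLB -> MISS, insert
vaddr=21: (0,2) in TLB -> HIT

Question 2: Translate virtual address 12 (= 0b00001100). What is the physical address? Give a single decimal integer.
vaddr = 12 = 0b00001100
Split: l1_idx=0, l2_idx=1, offset=4
L1[0] = 1
L2[1][1] = 93
paddr = 93 * 8 + 4 = 748

Answer: 748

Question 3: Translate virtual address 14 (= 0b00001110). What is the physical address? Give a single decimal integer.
vaddr = 14 = 0b00001110
Split: l1_idx=0, l2_idx=1, offset=6
L1[0] = 1
L2[1][1] = 93
paddr = 93 * 8 + 6 = 750

Answer: 750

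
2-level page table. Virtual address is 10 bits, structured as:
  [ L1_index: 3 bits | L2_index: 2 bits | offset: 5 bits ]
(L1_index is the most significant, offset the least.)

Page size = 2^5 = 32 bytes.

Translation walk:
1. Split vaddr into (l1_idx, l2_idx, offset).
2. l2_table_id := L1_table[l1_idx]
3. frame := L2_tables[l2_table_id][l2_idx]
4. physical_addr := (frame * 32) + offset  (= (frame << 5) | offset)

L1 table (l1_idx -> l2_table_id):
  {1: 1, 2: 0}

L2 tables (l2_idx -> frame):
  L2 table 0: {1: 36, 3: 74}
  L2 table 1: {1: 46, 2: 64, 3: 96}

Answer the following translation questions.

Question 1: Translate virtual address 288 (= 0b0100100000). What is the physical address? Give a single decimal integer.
Answer: 1152

Derivation:
vaddr = 288 = 0b0100100000
Split: l1_idx=2, l2_idx=1, offset=0
L1[2] = 0
L2[0][1] = 36
paddr = 36 * 32 + 0 = 1152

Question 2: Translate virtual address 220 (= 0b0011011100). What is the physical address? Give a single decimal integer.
vaddr = 220 = 0b0011011100
Split: l1_idx=1, l2_idx=2, offset=28
L1[1] = 1
L2[1][2] = 64
paddr = 64 * 32 + 28 = 2076

Answer: 2076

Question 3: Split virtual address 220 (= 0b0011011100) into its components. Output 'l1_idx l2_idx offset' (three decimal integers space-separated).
Answer: 1 2 28

Derivation:
vaddr = 220 = 0b0011011100
  top 3 bits -> l1_idx = 1
  next 2 bits -> l2_idx = 2
  bottom 5 bits -> offset = 28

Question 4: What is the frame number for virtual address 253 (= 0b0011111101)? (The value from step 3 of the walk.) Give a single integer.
vaddr = 253: l1_idx=1, l2_idx=3
L1[1] = 1; L2[1][3] = 96

Answer: 96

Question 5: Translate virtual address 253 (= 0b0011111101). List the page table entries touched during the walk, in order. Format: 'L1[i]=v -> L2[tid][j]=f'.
vaddr = 253 = 0b0011111101
Split: l1_idx=1, l2_idx=3, offset=29

Answer: L1[1]=1 -> L2[1][3]=96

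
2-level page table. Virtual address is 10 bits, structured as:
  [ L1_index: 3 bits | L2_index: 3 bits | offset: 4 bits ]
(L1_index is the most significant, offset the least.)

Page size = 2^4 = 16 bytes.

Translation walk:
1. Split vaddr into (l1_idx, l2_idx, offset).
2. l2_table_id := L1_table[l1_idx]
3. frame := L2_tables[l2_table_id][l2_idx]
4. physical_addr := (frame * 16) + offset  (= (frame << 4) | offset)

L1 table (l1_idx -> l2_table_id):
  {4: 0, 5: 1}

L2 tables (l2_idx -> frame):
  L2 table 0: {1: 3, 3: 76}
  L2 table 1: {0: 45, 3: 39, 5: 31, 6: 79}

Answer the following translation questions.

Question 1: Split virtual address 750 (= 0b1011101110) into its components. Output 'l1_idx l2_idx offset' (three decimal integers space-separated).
vaddr = 750 = 0b1011101110
  top 3 bits -> l1_idx = 5
  next 3 bits -> l2_idx = 6
  bottom 4 bits -> offset = 14

Answer: 5 6 14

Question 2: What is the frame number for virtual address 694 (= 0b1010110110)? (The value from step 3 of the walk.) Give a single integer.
vaddr = 694: l1_idx=5, l2_idx=3
L1[5] = 1; L2[1][3] = 39

Answer: 39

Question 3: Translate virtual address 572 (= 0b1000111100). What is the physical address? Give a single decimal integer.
Answer: 1228

Derivation:
vaddr = 572 = 0b1000111100
Split: l1_idx=4, l2_idx=3, offset=12
L1[4] = 0
L2[0][3] = 76
paddr = 76 * 16 + 12 = 1228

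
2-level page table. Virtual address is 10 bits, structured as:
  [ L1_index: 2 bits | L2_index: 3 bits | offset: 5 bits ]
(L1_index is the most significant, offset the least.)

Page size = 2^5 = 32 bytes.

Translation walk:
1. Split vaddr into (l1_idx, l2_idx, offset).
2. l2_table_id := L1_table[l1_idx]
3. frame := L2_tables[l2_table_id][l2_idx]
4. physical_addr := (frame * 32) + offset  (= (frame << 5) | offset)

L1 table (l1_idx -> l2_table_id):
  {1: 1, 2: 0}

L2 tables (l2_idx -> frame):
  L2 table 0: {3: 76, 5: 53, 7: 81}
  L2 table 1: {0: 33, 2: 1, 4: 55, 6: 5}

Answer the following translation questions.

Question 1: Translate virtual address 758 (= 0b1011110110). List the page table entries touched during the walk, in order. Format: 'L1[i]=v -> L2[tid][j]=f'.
Answer: L1[2]=0 -> L2[0][7]=81

Derivation:
vaddr = 758 = 0b1011110110
Split: l1_idx=2, l2_idx=7, offset=22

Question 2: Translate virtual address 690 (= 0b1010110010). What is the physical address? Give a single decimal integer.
vaddr = 690 = 0b1010110010
Split: l1_idx=2, l2_idx=5, offset=18
L1[2] = 0
L2[0][5] = 53
paddr = 53 * 32 + 18 = 1714

Answer: 1714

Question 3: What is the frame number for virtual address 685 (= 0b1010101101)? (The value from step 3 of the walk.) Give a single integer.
Answer: 53

Derivation:
vaddr = 685: l1_idx=2, l2_idx=5
L1[2] = 0; L2[0][5] = 53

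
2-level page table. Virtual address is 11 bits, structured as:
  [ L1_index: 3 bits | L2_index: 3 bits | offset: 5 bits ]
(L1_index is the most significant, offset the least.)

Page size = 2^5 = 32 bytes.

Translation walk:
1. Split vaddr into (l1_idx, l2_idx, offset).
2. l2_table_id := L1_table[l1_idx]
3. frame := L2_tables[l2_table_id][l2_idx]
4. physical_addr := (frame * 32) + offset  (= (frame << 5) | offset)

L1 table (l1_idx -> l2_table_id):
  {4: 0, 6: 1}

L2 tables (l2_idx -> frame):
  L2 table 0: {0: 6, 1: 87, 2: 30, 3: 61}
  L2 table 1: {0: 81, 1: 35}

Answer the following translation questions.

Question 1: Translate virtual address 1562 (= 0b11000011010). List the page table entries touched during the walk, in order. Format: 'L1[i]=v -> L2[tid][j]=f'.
Answer: L1[6]=1 -> L2[1][0]=81

Derivation:
vaddr = 1562 = 0b11000011010
Split: l1_idx=6, l2_idx=0, offset=26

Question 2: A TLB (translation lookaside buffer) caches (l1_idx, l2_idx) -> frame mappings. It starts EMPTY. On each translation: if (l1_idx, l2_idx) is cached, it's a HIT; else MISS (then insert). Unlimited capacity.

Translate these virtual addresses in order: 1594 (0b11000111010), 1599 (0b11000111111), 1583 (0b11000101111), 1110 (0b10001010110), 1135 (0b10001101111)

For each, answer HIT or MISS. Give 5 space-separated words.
vaddr=1594: (6,1) not in TLB -> MISS, insert
vaddr=1599: (6,1) in TLB -> HIT
vaddr=1583: (6,1) in TLB -> HIT
vaddr=1110: (4,2) not in TLB -> MISS, insert
vaddr=1135: (4,3) not in TLB -> MISS, insert

Answer: MISS HIT HIT MISS MISS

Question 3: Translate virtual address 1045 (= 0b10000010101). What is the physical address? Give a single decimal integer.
Answer: 213

Derivation:
vaddr = 1045 = 0b10000010101
Split: l1_idx=4, l2_idx=0, offset=21
L1[4] = 0
L2[0][0] = 6
paddr = 6 * 32 + 21 = 213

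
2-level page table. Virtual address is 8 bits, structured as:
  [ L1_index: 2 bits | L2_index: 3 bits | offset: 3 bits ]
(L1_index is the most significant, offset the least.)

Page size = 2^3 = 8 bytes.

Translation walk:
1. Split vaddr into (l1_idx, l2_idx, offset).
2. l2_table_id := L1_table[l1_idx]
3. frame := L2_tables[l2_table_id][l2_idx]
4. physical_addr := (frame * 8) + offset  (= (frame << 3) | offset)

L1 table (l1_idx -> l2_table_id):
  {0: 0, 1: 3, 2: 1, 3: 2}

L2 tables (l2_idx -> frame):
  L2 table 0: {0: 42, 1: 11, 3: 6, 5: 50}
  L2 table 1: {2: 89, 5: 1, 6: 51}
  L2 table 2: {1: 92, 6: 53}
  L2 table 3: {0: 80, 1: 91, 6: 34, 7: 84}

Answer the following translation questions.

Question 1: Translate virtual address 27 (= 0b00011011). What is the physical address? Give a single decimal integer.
Answer: 51

Derivation:
vaddr = 27 = 0b00011011
Split: l1_idx=0, l2_idx=3, offset=3
L1[0] = 0
L2[0][3] = 6
paddr = 6 * 8 + 3 = 51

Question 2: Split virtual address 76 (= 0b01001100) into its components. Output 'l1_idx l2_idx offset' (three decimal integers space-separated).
vaddr = 76 = 0b01001100
  top 2 bits -> l1_idx = 1
  next 3 bits -> l2_idx = 1
  bottom 3 bits -> offset = 4

Answer: 1 1 4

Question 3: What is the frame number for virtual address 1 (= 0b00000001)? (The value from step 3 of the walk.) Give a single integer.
Answer: 42

Derivation:
vaddr = 1: l1_idx=0, l2_idx=0
L1[0] = 0; L2[0][0] = 42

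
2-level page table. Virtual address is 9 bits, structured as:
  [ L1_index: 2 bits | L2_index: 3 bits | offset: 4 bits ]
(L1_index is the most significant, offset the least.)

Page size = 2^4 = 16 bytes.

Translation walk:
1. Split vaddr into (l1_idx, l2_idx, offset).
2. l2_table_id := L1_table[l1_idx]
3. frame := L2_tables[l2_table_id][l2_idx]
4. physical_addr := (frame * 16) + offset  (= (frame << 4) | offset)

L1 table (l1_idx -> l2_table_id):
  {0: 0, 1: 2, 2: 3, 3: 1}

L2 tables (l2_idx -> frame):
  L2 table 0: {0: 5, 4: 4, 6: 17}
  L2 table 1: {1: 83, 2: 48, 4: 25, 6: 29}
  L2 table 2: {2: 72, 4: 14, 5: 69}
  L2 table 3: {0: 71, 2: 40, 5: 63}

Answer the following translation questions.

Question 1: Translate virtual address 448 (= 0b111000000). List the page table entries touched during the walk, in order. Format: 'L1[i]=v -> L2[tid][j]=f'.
Answer: L1[3]=1 -> L2[1][4]=25

Derivation:
vaddr = 448 = 0b111000000
Split: l1_idx=3, l2_idx=4, offset=0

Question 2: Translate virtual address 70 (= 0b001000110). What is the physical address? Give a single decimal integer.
Answer: 70

Derivation:
vaddr = 70 = 0b001000110
Split: l1_idx=0, l2_idx=4, offset=6
L1[0] = 0
L2[0][4] = 4
paddr = 4 * 16 + 6 = 70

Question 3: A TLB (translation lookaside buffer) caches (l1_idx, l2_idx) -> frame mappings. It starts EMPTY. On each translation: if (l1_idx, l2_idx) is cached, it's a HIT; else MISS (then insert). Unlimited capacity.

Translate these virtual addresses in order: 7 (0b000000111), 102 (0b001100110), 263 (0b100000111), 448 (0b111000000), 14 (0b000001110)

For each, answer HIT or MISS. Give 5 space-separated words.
Answer: MISS MISS MISS MISS HIT

Derivation:
vaddr=7: (0,0) not in TLB -> MISS, insert
vaddr=102: (0,6) not in TLB -> MISS, insert
vaddr=263: (2,0) not in TLB -> MISS, insert
vaddr=448: (3,4) not in TLB -> MISS, insert
vaddr=14: (0,0) in TLB -> HIT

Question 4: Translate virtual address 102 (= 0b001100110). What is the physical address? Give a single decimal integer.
vaddr = 102 = 0b001100110
Split: l1_idx=0, l2_idx=6, offset=6
L1[0] = 0
L2[0][6] = 17
paddr = 17 * 16 + 6 = 278

Answer: 278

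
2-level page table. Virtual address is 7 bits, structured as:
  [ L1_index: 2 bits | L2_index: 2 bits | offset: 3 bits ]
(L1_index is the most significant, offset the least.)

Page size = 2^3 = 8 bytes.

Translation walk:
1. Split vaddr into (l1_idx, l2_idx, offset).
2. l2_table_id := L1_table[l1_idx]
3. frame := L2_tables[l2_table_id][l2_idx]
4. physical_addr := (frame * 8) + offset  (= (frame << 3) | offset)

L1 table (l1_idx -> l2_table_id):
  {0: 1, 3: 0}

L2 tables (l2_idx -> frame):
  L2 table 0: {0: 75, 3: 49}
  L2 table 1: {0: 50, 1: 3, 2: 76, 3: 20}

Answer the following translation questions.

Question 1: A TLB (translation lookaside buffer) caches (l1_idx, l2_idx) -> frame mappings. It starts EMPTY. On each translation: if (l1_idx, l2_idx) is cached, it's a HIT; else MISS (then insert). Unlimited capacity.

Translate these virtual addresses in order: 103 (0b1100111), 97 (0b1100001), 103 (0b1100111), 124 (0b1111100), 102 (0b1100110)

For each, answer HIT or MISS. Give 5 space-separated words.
Answer: MISS HIT HIT MISS HIT

Derivation:
vaddr=103: (3,0) not in TLB -> MISS, insert
vaddr=97: (3,0) in TLB -> HIT
vaddr=103: (3,0) in TLB -> HIT
vaddr=124: (3,3) not in TLB -> MISS, insert
vaddr=102: (3,0) in TLB -> HIT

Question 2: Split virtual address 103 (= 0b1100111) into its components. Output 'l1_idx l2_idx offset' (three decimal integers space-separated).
vaddr = 103 = 0b1100111
  top 2 bits -> l1_idx = 3
  next 2 bits -> l2_idx = 0
  bottom 3 bits -> offset = 7

Answer: 3 0 7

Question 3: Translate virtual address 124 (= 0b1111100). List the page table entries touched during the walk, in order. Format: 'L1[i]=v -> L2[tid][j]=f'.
vaddr = 124 = 0b1111100
Split: l1_idx=3, l2_idx=3, offset=4

Answer: L1[3]=0 -> L2[0][3]=49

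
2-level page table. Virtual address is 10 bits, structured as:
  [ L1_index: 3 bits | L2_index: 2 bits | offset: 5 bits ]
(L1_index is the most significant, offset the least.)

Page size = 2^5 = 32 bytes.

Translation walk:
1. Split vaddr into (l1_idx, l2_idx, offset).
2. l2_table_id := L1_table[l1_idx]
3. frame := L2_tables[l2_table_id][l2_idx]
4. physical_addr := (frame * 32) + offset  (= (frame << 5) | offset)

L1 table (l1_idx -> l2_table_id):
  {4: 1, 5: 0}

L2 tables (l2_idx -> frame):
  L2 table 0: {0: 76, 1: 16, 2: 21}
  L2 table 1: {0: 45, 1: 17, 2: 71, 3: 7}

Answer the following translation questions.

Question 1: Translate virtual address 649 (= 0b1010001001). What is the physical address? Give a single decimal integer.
vaddr = 649 = 0b1010001001
Split: l1_idx=5, l2_idx=0, offset=9
L1[5] = 0
L2[0][0] = 76
paddr = 76 * 32 + 9 = 2441

Answer: 2441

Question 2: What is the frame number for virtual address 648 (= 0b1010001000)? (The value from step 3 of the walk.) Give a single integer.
Answer: 76

Derivation:
vaddr = 648: l1_idx=5, l2_idx=0
L1[5] = 0; L2[0][0] = 76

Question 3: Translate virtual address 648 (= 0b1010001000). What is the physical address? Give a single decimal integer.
Answer: 2440

Derivation:
vaddr = 648 = 0b1010001000
Split: l1_idx=5, l2_idx=0, offset=8
L1[5] = 0
L2[0][0] = 76
paddr = 76 * 32 + 8 = 2440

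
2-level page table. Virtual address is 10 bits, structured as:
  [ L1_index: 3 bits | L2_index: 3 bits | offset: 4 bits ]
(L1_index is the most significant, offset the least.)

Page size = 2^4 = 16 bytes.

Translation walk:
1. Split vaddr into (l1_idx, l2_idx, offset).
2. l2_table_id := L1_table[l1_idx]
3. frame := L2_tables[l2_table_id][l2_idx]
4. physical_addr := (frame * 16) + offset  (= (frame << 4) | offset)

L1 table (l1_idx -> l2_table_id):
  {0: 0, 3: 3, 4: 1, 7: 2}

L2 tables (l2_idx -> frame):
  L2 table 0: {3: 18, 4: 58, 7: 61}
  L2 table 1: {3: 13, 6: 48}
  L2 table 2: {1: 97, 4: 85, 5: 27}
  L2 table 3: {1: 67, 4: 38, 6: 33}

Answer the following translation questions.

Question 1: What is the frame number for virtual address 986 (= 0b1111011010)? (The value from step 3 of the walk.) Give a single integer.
Answer: 27

Derivation:
vaddr = 986: l1_idx=7, l2_idx=5
L1[7] = 2; L2[2][5] = 27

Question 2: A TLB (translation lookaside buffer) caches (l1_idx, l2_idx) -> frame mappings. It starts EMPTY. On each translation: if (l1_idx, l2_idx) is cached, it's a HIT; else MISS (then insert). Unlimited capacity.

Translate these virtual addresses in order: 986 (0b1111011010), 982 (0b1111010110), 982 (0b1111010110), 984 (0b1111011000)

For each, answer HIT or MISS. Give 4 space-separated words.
vaddr=986: (7,5) not in TLB -> MISS, insert
vaddr=982: (7,5) in TLB -> HIT
vaddr=982: (7,5) in TLB -> HIT
vaddr=984: (7,5) in TLB -> HIT

Answer: MISS HIT HIT HIT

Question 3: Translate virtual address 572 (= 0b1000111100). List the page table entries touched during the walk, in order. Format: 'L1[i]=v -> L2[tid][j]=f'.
vaddr = 572 = 0b1000111100
Split: l1_idx=4, l2_idx=3, offset=12

Answer: L1[4]=1 -> L2[1][3]=13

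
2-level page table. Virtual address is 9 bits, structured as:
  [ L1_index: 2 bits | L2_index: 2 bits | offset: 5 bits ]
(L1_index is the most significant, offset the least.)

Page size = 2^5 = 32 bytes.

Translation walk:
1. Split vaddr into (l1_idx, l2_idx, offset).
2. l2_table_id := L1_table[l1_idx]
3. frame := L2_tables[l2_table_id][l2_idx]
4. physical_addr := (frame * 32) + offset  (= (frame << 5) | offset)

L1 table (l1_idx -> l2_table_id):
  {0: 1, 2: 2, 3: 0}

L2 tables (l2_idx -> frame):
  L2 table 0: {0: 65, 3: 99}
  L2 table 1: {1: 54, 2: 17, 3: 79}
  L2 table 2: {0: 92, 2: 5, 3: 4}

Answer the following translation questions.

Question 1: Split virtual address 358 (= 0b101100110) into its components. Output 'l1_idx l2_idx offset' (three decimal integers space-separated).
vaddr = 358 = 0b101100110
  top 2 bits -> l1_idx = 2
  next 2 bits -> l2_idx = 3
  bottom 5 bits -> offset = 6

Answer: 2 3 6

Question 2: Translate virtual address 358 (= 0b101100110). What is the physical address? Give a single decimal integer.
vaddr = 358 = 0b101100110
Split: l1_idx=2, l2_idx=3, offset=6
L1[2] = 2
L2[2][3] = 4
paddr = 4 * 32 + 6 = 134

Answer: 134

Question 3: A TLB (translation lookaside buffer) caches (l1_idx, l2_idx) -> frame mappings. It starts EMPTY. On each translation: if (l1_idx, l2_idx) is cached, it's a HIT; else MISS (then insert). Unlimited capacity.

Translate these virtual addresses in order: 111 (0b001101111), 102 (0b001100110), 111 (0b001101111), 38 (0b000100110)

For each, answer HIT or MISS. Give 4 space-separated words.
vaddr=111: (0,3) not in TLB -> MISS, insert
vaddr=102: (0,3) in TLB -> HIT
vaddr=111: (0,3) in TLB -> HIT
vaddr=38: (0,1) not in TLB -> MISS, insert

Answer: MISS HIT HIT MISS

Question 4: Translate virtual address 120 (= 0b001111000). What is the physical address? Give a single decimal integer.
vaddr = 120 = 0b001111000
Split: l1_idx=0, l2_idx=3, offset=24
L1[0] = 1
L2[1][3] = 79
paddr = 79 * 32 + 24 = 2552

Answer: 2552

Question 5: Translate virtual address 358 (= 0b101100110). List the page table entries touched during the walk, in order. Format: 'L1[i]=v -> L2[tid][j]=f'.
vaddr = 358 = 0b101100110
Split: l1_idx=2, l2_idx=3, offset=6

Answer: L1[2]=2 -> L2[2][3]=4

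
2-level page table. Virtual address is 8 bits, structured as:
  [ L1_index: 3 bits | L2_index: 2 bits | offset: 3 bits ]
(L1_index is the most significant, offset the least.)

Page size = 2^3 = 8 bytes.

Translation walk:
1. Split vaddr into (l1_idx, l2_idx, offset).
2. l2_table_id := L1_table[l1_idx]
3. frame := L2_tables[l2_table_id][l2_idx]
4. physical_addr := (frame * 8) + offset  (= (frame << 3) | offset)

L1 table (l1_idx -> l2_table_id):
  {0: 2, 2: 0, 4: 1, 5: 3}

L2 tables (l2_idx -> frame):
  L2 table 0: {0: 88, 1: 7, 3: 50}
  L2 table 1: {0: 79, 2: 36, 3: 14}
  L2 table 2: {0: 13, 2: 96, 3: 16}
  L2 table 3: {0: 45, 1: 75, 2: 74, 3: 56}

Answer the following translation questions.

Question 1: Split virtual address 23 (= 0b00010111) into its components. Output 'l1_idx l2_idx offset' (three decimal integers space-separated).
vaddr = 23 = 0b00010111
  top 3 bits -> l1_idx = 0
  next 2 bits -> l2_idx = 2
  bottom 3 bits -> offset = 7

Answer: 0 2 7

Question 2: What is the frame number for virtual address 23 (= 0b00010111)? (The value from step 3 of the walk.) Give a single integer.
Answer: 96

Derivation:
vaddr = 23: l1_idx=0, l2_idx=2
L1[0] = 2; L2[2][2] = 96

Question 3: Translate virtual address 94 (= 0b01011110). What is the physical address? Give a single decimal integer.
Answer: 406

Derivation:
vaddr = 94 = 0b01011110
Split: l1_idx=2, l2_idx=3, offset=6
L1[2] = 0
L2[0][3] = 50
paddr = 50 * 8 + 6 = 406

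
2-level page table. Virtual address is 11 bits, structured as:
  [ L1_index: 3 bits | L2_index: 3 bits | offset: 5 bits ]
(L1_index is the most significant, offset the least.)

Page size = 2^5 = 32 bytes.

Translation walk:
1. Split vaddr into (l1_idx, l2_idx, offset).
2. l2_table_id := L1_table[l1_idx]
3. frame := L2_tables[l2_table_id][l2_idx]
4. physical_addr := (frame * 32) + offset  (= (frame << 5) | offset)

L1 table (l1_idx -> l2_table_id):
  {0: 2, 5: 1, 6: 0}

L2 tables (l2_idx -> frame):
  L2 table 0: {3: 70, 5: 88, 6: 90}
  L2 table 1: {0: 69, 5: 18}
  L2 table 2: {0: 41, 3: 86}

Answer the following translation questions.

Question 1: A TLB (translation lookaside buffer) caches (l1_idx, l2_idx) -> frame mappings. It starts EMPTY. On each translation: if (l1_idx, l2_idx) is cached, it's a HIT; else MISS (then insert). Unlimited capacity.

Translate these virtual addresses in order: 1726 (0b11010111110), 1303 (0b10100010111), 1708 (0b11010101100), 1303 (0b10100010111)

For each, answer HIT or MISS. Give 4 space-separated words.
vaddr=1726: (6,5) not in TLB -> MISS, insert
vaddr=1303: (5,0) not in TLB -> MISS, insert
vaddr=1708: (6,5) in TLB -> HIT
vaddr=1303: (5,0) in TLB -> HIT

Answer: MISS MISS HIT HIT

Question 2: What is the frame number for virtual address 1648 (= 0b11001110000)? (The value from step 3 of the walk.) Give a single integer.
vaddr = 1648: l1_idx=6, l2_idx=3
L1[6] = 0; L2[0][3] = 70

Answer: 70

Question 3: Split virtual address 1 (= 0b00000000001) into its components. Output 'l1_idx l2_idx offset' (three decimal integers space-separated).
vaddr = 1 = 0b00000000001
  top 3 bits -> l1_idx = 0
  next 3 bits -> l2_idx = 0
  bottom 5 bits -> offset = 1

Answer: 0 0 1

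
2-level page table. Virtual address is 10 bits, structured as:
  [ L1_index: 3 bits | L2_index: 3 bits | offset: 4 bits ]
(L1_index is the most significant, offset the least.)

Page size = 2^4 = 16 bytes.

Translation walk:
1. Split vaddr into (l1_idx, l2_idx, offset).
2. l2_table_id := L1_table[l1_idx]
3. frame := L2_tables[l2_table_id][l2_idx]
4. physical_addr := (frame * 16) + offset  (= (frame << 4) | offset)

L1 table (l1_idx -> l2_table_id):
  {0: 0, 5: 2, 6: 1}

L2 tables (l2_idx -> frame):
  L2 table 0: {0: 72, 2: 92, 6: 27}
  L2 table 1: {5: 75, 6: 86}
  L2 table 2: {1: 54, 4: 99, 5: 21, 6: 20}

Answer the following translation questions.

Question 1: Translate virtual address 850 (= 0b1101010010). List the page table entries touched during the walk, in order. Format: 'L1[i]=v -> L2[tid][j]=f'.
vaddr = 850 = 0b1101010010
Split: l1_idx=6, l2_idx=5, offset=2

Answer: L1[6]=1 -> L2[1][5]=75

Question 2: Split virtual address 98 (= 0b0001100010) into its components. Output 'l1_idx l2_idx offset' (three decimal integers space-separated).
Answer: 0 6 2

Derivation:
vaddr = 98 = 0b0001100010
  top 3 bits -> l1_idx = 0
  next 3 bits -> l2_idx = 6
  bottom 4 bits -> offset = 2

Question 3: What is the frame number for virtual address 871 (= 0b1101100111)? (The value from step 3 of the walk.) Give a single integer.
Answer: 86

Derivation:
vaddr = 871: l1_idx=6, l2_idx=6
L1[6] = 1; L2[1][6] = 86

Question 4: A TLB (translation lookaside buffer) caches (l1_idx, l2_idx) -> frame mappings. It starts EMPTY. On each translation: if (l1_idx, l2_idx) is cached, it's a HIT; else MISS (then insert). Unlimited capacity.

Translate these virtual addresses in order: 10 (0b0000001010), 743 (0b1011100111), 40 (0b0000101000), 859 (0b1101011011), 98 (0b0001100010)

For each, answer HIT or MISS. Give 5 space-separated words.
vaddr=10: (0,0) not in TLB -> MISS, insert
vaddr=743: (5,6) not in TLB -> MISS, insert
vaddr=40: (0,2) not in TLB -> MISS, insert
vaddr=859: (6,5) not in TLB -> MISS, insert
vaddr=98: (0,6) not in TLB -> MISS, insert

Answer: MISS MISS MISS MISS MISS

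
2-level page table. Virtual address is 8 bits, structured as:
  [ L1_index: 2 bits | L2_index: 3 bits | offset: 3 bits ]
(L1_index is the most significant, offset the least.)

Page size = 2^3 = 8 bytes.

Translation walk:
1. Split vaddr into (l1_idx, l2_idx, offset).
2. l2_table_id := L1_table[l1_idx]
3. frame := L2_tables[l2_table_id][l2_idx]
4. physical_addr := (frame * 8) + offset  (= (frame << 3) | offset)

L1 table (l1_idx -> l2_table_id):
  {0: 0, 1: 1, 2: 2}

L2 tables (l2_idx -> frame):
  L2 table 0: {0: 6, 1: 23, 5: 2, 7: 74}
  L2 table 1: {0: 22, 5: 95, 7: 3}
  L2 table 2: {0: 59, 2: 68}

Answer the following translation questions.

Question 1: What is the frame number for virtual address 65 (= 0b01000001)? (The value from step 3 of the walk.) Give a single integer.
vaddr = 65: l1_idx=1, l2_idx=0
L1[1] = 1; L2[1][0] = 22

Answer: 22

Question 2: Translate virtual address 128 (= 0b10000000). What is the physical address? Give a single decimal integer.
Answer: 472

Derivation:
vaddr = 128 = 0b10000000
Split: l1_idx=2, l2_idx=0, offset=0
L1[2] = 2
L2[2][0] = 59
paddr = 59 * 8 + 0 = 472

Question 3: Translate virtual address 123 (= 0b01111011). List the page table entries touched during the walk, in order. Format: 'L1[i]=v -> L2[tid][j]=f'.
vaddr = 123 = 0b01111011
Split: l1_idx=1, l2_idx=7, offset=3

Answer: L1[1]=1 -> L2[1][7]=3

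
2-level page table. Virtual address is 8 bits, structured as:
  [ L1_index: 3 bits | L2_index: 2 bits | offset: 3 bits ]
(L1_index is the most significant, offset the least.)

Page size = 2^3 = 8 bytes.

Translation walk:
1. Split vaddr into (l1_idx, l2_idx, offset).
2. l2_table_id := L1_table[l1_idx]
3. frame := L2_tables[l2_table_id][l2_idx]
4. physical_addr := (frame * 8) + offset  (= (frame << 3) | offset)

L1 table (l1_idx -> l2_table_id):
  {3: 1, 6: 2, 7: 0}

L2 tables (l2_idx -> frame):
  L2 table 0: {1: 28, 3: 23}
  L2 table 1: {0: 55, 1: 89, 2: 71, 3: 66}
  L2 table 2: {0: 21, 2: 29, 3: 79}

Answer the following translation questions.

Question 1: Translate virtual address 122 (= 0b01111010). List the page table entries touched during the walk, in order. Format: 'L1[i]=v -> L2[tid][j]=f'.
Answer: L1[3]=1 -> L2[1][3]=66

Derivation:
vaddr = 122 = 0b01111010
Split: l1_idx=3, l2_idx=3, offset=2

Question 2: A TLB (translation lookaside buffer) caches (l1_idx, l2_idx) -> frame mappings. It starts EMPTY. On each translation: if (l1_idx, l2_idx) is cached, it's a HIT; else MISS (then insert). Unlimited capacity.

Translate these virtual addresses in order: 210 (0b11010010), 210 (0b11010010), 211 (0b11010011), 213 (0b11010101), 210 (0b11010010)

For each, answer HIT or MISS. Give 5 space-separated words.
Answer: MISS HIT HIT HIT HIT

Derivation:
vaddr=210: (6,2) not in TLB -> MISS, insert
vaddr=210: (6,2) in TLB -> HIT
vaddr=211: (6,2) in TLB -> HIT
vaddr=213: (6,2) in TLB -> HIT
vaddr=210: (6,2) in TLB -> HIT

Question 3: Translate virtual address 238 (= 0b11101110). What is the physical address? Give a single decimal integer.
Answer: 230

Derivation:
vaddr = 238 = 0b11101110
Split: l1_idx=7, l2_idx=1, offset=6
L1[7] = 0
L2[0][1] = 28
paddr = 28 * 8 + 6 = 230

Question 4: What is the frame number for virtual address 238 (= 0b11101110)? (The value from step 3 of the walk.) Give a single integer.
Answer: 28

Derivation:
vaddr = 238: l1_idx=7, l2_idx=1
L1[7] = 0; L2[0][1] = 28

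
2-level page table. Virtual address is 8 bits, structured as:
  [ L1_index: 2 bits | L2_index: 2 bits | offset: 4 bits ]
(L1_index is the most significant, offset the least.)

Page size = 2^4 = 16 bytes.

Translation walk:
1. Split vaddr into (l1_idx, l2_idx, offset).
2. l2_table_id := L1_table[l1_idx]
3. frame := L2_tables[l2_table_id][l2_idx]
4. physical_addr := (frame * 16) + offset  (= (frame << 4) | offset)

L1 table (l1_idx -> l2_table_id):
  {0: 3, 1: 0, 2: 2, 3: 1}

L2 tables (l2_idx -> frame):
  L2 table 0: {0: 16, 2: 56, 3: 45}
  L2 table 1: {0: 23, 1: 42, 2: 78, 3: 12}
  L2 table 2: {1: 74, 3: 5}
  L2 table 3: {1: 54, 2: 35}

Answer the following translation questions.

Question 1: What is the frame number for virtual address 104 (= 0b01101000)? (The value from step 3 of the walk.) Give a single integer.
vaddr = 104: l1_idx=1, l2_idx=2
L1[1] = 0; L2[0][2] = 56

Answer: 56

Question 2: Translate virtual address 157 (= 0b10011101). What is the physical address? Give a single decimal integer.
vaddr = 157 = 0b10011101
Split: l1_idx=2, l2_idx=1, offset=13
L1[2] = 2
L2[2][1] = 74
paddr = 74 * 16 + 13 = 1197

Answer: 1197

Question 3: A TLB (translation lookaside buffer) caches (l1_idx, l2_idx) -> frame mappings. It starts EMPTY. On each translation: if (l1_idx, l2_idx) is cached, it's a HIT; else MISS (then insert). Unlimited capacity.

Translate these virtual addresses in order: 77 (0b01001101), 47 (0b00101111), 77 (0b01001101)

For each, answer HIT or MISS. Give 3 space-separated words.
vaddr=77: (1,0) not in TLB -> MISS, insert
vaddr=47: (0,2) not in TLB -> MISS, insert
vaddr=77: (1,0) in TLB -> HIT

Answer: MISS MISS HIT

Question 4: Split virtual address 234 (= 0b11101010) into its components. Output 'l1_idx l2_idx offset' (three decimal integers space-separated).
vaddr = 234 = 0b11101010
  top 2 bits -> l1_idx = 3
  next 2 bits -> l2_idx = 2
  bottom 4 bits -> offset = 10

Answer: 3 2 10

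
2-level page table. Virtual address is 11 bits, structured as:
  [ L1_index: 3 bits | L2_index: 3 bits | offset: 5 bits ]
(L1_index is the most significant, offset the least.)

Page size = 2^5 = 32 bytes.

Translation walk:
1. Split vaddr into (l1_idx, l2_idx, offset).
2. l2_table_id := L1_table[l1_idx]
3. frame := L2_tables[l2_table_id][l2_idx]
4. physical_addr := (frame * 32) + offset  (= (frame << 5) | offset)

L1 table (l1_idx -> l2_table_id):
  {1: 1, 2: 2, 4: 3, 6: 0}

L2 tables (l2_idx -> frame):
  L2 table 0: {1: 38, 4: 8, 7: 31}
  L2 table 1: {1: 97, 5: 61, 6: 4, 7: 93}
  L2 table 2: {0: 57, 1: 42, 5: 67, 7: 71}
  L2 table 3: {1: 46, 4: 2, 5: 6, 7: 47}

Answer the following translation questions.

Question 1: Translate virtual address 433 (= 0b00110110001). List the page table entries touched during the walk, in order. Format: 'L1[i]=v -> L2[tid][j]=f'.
vaddr = 433 = 0b00110110001
Split: l1_idx=1, l2_idx=5, offset=17

Answer: L1[1]=1 -> L2[1][5]=61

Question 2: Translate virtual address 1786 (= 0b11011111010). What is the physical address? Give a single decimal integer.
vaddr = 1786 = 0b11011111010
Split: l1_idx=6, l2_idx=7, offset=26
L1[6] = 0
L2[0][7] = 31
paddr = 31 * 32 + 26 = 1018

Answer: 1018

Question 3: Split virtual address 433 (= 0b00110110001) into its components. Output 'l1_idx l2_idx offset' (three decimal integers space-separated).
vaddr = 433 = 0b00110110001
  top 3 bits -> l1_idx = 1
  next 3 bits -> l2_idx = 5
  bottom 5 bits -> offset = 17

Answer: 1 5 17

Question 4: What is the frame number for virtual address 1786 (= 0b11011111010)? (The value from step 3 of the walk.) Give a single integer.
Answer: 31

Derivation:
vaddr = 1786: l1_idx=6, l2_idx=7
L1[6] = 0; L2[0][7] = 31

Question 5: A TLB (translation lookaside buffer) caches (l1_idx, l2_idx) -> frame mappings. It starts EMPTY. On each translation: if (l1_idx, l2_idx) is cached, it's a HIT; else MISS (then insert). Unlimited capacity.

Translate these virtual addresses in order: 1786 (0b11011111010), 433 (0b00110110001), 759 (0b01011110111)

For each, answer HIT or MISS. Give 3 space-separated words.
Answer: MISS MISS MISS

Derivation:
vaddr=1786: (6,7) not in TLB -> MISS, insert
vaddr=433: (1,5) not in TLB -> MISS, insert
vaddr=759: (2,7) not in TLB -> MISS, insert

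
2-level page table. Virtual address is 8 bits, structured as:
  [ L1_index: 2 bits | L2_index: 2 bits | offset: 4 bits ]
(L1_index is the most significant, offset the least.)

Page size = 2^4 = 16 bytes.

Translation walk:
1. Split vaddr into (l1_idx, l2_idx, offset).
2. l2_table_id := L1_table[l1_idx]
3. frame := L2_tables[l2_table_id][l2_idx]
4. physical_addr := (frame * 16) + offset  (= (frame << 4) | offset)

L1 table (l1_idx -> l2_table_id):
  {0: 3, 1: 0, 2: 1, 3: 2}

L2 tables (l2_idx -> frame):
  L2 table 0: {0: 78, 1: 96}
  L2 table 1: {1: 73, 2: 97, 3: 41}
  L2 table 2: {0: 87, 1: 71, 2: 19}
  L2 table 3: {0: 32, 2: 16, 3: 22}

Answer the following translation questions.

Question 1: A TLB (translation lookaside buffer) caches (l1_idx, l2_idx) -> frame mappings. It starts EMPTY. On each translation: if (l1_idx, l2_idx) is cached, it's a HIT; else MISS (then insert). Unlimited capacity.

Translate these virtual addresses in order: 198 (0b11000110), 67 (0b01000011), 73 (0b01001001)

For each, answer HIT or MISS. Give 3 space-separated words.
vaddr=198: (3,0) not in TLB -> MISS, insert
vaddr=67: (1,0) not in TLB -> MISS, insert
vaddr=73: (1,0) in TLB -> HIT

Answer: MISS MISS HIT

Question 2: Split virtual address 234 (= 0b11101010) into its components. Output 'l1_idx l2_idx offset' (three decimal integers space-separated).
Answer: 3 2 10

Derivation:
vaddr = 234 = 0b11101010
  top 2 bits -> l1_idx = 3
  next 2 bits -> l2_idx = 2
  bottom 4 bits -> offset = 10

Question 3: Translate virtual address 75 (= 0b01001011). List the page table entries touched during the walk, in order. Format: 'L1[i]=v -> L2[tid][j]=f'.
vaddr = 75 = 0b01001011
Split: l1_idx=1, l2_idx=0, offset=11

Answer: L1[1]=0 -> L2[0][0]=78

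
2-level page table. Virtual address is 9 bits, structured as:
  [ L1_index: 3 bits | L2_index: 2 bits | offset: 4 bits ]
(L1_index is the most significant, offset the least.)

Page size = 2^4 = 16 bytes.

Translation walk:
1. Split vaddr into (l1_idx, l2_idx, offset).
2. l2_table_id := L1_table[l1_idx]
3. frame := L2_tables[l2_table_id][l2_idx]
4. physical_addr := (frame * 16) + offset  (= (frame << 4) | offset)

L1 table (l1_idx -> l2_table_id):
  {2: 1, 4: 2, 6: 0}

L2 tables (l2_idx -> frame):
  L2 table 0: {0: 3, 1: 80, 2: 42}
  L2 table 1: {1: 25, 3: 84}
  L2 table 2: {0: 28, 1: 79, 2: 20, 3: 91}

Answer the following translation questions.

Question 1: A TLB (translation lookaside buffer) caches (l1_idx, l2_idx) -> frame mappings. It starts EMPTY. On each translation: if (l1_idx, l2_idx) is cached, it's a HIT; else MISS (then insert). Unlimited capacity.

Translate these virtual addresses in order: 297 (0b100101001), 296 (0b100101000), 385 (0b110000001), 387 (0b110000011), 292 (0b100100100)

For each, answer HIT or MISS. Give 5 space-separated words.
Answer: MISS HIT MISS HIT HIT

Derivation:
vaddr=297: (4,2) not in TLB -> MISS, insert
vaddr=296: (4,2) in TLB -> HIT
vaddr=385: (6,0) not in TLB -> MISS, insert
vaddr=387: (6,0) in TLB -> HIT
vaddr=292: (4,2) in TLB -> HIT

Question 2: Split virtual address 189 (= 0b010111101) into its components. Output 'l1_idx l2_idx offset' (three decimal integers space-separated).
Answer: 2 3 13

Derivation:
vaddr = 189 = 0b010111101
  top 3 bits -> l1_idx = 2
  next 2 bits -> l2_idx = 3
  bottom 4 bits -> offset = 13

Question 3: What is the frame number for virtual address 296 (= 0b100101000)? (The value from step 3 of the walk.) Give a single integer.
vaddr = 296: l1_idx=4, l2_idx=2
L1[4] = 2; L2[2][2] = 20

Answer: 20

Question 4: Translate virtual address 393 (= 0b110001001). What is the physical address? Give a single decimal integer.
Answer: 57

Derivation:
vaddr = 393 = 0b110001001
Split: l1_idx=6, l2_idx=0, offset=9
L1[6] = 0
L2[0][0] = 3
paddr = 3 * 16 + 9 = 57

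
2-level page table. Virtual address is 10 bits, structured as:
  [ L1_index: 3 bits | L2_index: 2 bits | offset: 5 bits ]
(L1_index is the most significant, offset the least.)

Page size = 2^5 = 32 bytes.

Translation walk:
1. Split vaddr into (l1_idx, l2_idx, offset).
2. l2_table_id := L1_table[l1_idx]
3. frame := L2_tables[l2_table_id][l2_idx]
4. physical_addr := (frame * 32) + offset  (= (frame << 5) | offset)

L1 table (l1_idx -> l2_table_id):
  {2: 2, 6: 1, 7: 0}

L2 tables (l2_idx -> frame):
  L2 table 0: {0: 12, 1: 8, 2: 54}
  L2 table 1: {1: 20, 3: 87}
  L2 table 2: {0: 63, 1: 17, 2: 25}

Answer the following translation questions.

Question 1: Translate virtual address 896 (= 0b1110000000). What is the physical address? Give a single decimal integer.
vaddr = 896 = 0b1110000000
Split: l1_idx=7, l2_idx=0, offset=0
L1[7] = 0
L2[0][0] = 12
paddr = 12 * 32 + 0 = 384

Answer: 384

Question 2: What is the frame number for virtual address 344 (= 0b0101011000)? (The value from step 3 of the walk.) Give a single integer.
Answer: 25

Derivation:
vaddr = 344: l1_idx=2, l2_idx=2
L1[2] = 2; L2[2][2] = 25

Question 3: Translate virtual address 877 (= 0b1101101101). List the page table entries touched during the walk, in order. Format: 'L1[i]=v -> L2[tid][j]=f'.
Answer: L1[6]=1 -> L2[1][3]=87

Derivation:
vaddr = 877 = 0b1101101101
Split: l1_idx=6, l2_idx=3, offset=13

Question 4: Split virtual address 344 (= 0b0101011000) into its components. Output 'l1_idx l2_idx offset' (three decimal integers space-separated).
Answer: 2 2 24

Derivation:
vaddr = 344 = 0b0101011000
  top 3 bits -> l1_idx = 2
  next 2 bits -> l2_idx = 2
  bottom 5 bits -> offset = 24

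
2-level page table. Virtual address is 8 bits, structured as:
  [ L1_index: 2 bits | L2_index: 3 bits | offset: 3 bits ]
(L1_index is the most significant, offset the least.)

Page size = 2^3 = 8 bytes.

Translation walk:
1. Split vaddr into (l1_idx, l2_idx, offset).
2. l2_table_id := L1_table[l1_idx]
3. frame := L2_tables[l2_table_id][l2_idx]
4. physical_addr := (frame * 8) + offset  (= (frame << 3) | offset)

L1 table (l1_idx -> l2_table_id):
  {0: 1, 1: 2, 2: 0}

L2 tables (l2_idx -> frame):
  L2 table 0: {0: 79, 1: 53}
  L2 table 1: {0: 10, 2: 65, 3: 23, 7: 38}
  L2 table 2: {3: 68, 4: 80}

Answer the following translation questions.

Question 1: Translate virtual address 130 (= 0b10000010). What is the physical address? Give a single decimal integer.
vaddr = 130 = 0b10000010
Split: l1_idx=2, l2_idx=0, offset=2
L1[2] = 0
L2[0][0] = 79
paddr = 79 * 8 + 2 = 634

Answer: 634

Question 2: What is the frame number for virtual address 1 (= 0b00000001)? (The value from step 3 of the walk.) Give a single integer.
Answer: 10

Derivation:
vaddr = 1: l1_idx=0, l2_idx=0
L1[0] = 1; L2[1][0] = 10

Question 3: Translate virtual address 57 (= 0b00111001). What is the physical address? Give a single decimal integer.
Answer: 305

Derivation:
vaddr = 57 = 0b00111001
Split: l1_idx=0, l2_idx=7, offset=1
L1[0] = 1
L2[1][7] = 38
paddr = 38 * 8 + 1 = 305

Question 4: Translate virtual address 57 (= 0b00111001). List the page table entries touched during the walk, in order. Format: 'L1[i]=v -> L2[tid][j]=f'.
Answer: L1[0]=1 -> L2[1][7]=38

Derivation:
vaddr = 57 = 0b00111001
Split: l1_idx=0, l2_idx=7, offset=1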